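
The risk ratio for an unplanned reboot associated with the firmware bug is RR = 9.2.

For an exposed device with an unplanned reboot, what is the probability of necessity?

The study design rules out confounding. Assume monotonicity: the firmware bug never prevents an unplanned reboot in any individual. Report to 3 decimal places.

Under exogeneity and monotonicity, PN = (RR − 1) / RR = 1 − 1/RR.
PN = (9.2 − 1) / 9.2 = 8.2 / 9.2 ≈ 0.8913

PN ≈ 0.891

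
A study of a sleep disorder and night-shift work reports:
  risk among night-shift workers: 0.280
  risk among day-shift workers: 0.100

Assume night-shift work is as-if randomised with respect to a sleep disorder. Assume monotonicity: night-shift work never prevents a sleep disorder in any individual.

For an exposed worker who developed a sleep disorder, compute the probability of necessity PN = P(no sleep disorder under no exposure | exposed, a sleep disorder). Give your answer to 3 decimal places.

Let p₁ = 0.28, p₀ = 0.1.
Under exogeneity and monotonicity, PN = (p₁ − p₀) / p₁.
PN = (0.28 − 0.1) / 0.28 = 0.18 / 0.28 ≈ 0.6429

PN ≈ 0.643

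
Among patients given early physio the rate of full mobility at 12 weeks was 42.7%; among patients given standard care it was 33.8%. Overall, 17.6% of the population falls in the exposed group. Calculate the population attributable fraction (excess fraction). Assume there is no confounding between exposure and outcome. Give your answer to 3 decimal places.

PAF ≈ 0.044

p₁ = 0.427, p₀ = 0.338.
Overall risk P(Y=1) = π·p₁ + (1−π)·p₀ = 0.176×0.427 + 0.824×0.338 = 0.35366.
Under exogeneity, PAF = [P(Y=1) − p₀] / P(Y=1).
PAF = (0.35366 − 0.338) / 0.35366 ≈ 0.0443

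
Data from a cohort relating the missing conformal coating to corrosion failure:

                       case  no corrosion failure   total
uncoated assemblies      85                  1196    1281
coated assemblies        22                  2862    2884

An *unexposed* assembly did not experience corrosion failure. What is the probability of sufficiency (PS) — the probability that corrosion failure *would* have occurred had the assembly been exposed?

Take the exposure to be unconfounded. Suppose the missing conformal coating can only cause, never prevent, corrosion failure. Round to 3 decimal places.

PS ≈ 0.059

p₁ = P(outcome | exposed) = 85/1281 = 0.066354
p₀ = P(outcome | unexposed) = 22/2884 = 0.0076283
Under exogeneity and monotonicity, PS = (p₁ − p₀) / (1 − p₀).
PS = (0.066354 − 0.0076283) / (1 − 0.0076283) = 0.058726 / 0.99237 ≈ 0.0592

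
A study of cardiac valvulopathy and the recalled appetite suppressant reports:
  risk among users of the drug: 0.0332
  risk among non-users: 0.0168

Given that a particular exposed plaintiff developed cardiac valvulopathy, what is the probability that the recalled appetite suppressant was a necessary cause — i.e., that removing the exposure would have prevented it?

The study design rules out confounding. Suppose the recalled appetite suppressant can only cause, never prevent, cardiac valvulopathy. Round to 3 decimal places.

PN ≈ 0.494

Let p₁ = 0.0332, p₀ = 0.0168.
Under exogeneity and monotonicity, PN = (p₁ − p₀) / p₁.
PN = (0.0332 − 0.0168) / 0.0332 = 0.0164 / 0.0332 ≈ 0.4940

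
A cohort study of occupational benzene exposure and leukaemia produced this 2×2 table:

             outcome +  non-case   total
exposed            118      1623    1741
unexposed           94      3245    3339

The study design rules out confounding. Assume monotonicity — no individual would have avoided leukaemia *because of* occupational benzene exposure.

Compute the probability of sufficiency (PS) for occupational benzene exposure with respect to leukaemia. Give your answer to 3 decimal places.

p₁ = P(outcome | exposed) = 118/1741 = 0.067777
p₀ = P(outcome | unexposed) = 94/3339 = 0.028152
Under exogeneity and monotonicity, PS = (p₁ − p₀) / (1 − p₀).
PS = (0.067777 − 0.028152) / (1 − 0.028152) = 0.039625 / 0.97185 ≈ 0.0408

PS ≈ 0.041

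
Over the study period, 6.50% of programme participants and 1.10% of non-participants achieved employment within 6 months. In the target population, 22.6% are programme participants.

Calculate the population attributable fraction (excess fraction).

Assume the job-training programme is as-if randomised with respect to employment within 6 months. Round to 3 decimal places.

PAF ≈ 0.526

p₁ = 0.065, p₀ = 0.011.
Overall risk P(Y=1) = π·p₁ + (1−π)·p₀ = 0.226×0.065 + 0.774×0.011 = 0.023204.
Under exogeneity, PAF = [P(Y=1) − p₀] / P(Y=1).
PAF = (0.023204 − 0.011) / 0.023204 ≈ 0.5259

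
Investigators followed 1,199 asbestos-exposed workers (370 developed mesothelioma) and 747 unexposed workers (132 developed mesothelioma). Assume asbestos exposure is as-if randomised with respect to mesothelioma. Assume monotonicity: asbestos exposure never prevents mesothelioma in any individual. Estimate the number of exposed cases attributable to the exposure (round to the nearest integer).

p₁ = P(outcome | exposed) = 370/1199 = 0.30859
p₀ = P(outcome | unexposed) = 132/747 = 0.17671
PN = (p₁ − p₀)/p₁ = (0.30859 − 0.17671) / 0.30859 ≈ 0.42737.
Attributable cases ≈ PN × (exposed cases) = 0.42737 × 370 ≈ 158.13.

about 158 cases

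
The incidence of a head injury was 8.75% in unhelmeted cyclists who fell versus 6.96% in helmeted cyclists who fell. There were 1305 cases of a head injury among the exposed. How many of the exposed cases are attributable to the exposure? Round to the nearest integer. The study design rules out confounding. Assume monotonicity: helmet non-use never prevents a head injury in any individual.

about 267 cases

p₁ = 0.0875, p₀ = 0.0696.
PN = (p₁ − p₀)/p₁ = (0.0875 − 0.0696) / 0.0875 ≈ 0.20457.
Attributable cases ≈ PN × (exposed cases) = 0.20457 × 1305 ≈ 266.97.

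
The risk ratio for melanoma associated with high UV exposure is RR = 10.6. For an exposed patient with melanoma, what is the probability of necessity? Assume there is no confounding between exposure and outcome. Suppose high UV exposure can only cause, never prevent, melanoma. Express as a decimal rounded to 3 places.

PN ≈ 0.906

Under exogeneity and monotonicity, PN = (RR − 1) / RR = 1 − 1/RR.
PN = (10.6 − 1) / 10.6 = 9.6 / 10.6 ≈ 0.9057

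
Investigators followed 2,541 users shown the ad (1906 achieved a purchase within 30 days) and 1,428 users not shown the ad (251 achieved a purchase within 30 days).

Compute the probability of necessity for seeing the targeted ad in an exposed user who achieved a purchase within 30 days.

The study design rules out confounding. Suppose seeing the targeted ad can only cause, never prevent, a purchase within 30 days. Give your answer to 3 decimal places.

p₁ = P(outcome | exposed) = 1906/2541 = 0.7501
p₀ = P(outcome | unexposed) = 251/1428 = 0.17577
Under exogeneity and monotonicity, PN = (p₁ − p₀) / p₁.
PN = (0.7501 − 0.17577) / 0.7501 = 0.57433 / 0.7501 ≈ 0.7657

PN ≈ 0.766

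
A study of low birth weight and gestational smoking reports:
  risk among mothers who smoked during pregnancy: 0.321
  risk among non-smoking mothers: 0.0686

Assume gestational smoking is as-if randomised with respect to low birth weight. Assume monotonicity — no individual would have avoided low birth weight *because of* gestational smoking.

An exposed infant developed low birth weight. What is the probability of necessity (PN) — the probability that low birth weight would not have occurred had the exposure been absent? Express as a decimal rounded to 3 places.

Let p₁ = 0.321, p₀ = 0.0686.
Under exogeneity and monotonicity, PN = (p₁ − p₀) / p₁.
PN = (0.321 − 0.0686) / 0.321 = 0.2524 / 0.321 ≈ 0.7863

PN ≈ 0.786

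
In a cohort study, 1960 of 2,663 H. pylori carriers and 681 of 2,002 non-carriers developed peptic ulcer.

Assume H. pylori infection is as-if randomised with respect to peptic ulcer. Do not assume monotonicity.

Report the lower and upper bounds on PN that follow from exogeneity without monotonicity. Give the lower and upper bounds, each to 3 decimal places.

0.538 ≤ PN ≤ 0.897

p₁ = P(outcome | exposed) = 1960/2663 = 0.73601
p₀ = P(outcome | unexposed) = 681/2002 = 0.34016
Under exogeneity alone the bounds on PN are max{0,(p₁−p₀)/p₁} ≤ PN ≤ min{1,(1−p₀)/p₁}.
  lower = (p₁ − p₀)/p₁ = 0.39585 / 0.73601 ≈ 0.5378
  upper = min{1, (1 − p₀)/p₁} = 0.65984 / 0.73601 ≈ 0.8965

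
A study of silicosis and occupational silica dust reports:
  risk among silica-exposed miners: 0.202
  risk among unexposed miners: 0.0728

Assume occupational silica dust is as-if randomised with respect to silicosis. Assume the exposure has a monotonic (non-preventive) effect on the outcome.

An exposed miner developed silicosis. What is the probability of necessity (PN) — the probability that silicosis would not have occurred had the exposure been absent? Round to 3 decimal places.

Let p₁ = 0.202, p₀ = 0.0728.
Under exogeneity and monotonicity, PN = (p₁ − p₀) / p₁.
PN = (0.202 − 0.0728) / 0.202 = 0.1292 / 0.202 ≈ 0.6396

PN ≈ 0.640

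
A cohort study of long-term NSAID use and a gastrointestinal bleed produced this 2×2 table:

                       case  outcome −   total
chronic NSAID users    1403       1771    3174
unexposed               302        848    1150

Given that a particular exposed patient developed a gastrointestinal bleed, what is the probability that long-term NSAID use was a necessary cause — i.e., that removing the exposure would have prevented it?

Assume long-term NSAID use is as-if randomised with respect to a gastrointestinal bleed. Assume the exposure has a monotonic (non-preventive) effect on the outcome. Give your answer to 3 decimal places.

p₁ = P(outcome | exposed) = 1403/3174 = 0.44203
p₀ = P(outcome | unexposed) = 302/1150 = 0.26261
Under exogeneity and monotonicity, PN = (p₁ − p₀) / p₁.
PN = (0.44203 − 0.26261) / 0.44203 = 0.17942 / 0.44203 ≈ 0.4059

PN ≈ 0.406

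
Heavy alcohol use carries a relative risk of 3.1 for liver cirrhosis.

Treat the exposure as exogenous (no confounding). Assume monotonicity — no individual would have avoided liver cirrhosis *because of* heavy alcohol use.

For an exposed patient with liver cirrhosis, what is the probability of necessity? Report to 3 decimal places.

PN ≈ 0.677

Under exogeneity and monotonicity, PN = (RR − 1) / RR = 1 − 1/RR.
PN = (3.1 − 1) / 3.1 = 2.1 / 3.1 ≈ 0.6774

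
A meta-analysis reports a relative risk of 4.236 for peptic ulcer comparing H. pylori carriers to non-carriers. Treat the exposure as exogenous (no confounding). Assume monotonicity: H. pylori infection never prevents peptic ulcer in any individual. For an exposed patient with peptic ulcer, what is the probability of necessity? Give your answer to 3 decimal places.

PN ≈ 0.764

Under exogeneity and monotonicity, PN = (RR − 1) / RR = 1 − 1/RR.
PN = (4.236 − 1) / 4.236 = 3.236 / 4.236 ≈ 0.7639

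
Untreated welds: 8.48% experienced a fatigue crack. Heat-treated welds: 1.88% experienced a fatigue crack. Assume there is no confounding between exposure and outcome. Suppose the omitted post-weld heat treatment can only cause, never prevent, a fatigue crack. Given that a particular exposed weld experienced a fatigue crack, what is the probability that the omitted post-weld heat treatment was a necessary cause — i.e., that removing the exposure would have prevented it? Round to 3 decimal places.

p₁ = 0.0848, p₀ = 0.0188.
Under exogeneity and monotonicity, PN = (p₁ − p₀) / p₁.
PN = (0.0848 − 0.0188) / 0.0848 = 0.066 / 0.0848 ≈ 0.7783

PN ≈ 0.778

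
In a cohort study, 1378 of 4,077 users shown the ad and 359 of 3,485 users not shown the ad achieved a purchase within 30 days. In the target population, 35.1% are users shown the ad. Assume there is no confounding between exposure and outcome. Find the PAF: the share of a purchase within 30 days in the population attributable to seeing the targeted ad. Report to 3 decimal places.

p₁ = P(outcome | exposed) = 1378/4077 = 0.33799
p₀ = P(outcome | unexposed) = 359/3485 = 0.10301
Overall risk P(Y=1) = π·p₁ + (1−π)·p₀ = 0.351×0.33799 + 0.649×0.10301 = 0.18549.
Under exogeneity, PAF = [P(Y=1) − p₀] / P(Y=1).
PAF = (0.18549 − 0.10301) / 0.18549 ≈ 0.4446

PAF ≈ 0.445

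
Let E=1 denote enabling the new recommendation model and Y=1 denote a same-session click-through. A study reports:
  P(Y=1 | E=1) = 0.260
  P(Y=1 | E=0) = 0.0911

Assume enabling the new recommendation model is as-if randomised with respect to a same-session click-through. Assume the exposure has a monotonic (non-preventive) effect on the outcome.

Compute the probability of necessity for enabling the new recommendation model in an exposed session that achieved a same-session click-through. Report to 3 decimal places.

PN ≈ 0.650

Let p₁ = 0.26, p₀ = 0.0911.
Under exogeneity and monotonicity, PN = (p₁ − p₀) / p₁.
PN = (0.26 − 0.0911) / 0.26 = 0.1689 / 0.26 ≈ 0.6496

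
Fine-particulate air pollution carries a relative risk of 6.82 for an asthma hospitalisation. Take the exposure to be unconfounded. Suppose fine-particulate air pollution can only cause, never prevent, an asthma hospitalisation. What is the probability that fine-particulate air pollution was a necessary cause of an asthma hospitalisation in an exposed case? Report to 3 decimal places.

PN ≈ 0.853

Under exogeneity and monotonicity, PN = (RR − 1) / RR = 1 − 1/RR.
PN = (6.82 − 1) / 6.82 = 5.82 / 6.82 ≈ 0.8534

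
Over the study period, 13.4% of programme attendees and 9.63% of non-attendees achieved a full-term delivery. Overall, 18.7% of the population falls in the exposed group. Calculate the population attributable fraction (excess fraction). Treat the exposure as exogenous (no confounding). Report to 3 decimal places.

PAF ≈ 0.068

p₁ = 0.134, p₀ = 0.0963.
Overall risk P(Y=1) = π·p₁ + (1−π)·p₀ = 0.187×0.134 + 0.813×0.0963 = 0.10335.
Under exogeneity, PAF = [P(Y=1) − p₀] / P(Y=1).
PAF = (0.10335 − 0.0963) / 0.10335 ≈ 0.0682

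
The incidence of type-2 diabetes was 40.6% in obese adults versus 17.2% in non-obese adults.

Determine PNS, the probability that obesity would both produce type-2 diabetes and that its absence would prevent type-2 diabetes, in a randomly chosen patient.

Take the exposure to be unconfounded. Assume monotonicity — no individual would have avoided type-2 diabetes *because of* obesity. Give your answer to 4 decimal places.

p₁ = 0.406, p₀ = 0.172.
Under exogeneity and monotonicity, PNS = p₁ − p₀.
PNS = 0.406 − 0.172 = 0.234

PNS ≈ 0.2340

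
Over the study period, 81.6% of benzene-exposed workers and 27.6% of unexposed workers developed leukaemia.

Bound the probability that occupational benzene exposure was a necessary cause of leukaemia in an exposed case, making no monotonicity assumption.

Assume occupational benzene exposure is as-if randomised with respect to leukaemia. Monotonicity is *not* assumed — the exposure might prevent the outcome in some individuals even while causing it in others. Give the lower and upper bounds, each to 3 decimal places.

0.662 ≤ PN ≤ 0.887

p₁ = 0.816, p₀ = 0.276.
Under exogeneity alone the bounds on PN are max{0,(p₁−p₀)/p₁} ≤ PN ≤ min{1,(1−p₀)/p₁}.
  lower = (p₁ − p₀)/p₁ = 0.54 / 0.816 ≈ 0.6618
  upper = min{1, (1 − p₀)/p₁} = 0.724 / 0.816 ≈ 0.8873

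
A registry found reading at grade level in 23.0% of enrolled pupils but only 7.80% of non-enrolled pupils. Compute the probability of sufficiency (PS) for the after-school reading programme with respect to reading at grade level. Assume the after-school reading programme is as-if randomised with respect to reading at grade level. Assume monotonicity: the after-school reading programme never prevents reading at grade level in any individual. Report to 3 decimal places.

PS ≈ 0.165

p₁ = 0.23, p₀ = 0.078.
Under exogeneity and monotonicity, PS = (p₁ − p₀) / (1 − p₀).
PS = (0.23 − 0.078) / (1 − 0.078) = 0.152 / 0.922 ≈ 0.1649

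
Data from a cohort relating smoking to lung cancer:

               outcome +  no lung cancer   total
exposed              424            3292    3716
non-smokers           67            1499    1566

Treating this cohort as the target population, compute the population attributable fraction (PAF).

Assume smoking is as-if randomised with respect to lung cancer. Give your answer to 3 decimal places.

PAF ≈ 0.540

p₁ = P(outcome | exposed) = 424/3716 = 0.1141
p₀ = P(outcome | unexposed) = 67/1566 = 0.042784
Exposure prevalence π = 3716/5282 = 0.70352; overall risk P(Y=1) = 0.092957.
Under exogeneity, PAF = [P(Y=1) − p₀]/P(Y=1).
PAF = (0.092957 − 0.042784) / 0.092957 ≈ 0.5397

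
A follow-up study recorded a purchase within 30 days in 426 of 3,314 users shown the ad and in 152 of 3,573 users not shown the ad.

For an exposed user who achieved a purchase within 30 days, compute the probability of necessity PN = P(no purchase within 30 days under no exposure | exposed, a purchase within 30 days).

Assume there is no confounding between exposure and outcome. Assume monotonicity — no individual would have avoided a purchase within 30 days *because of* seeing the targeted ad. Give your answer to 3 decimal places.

PN ≈ 0.669

p₁ = P(outcome | exposed) = 426/3314 = 0.12855
p₀ = P(outcome | unexposed) = 152/3573 = 0.042541
Under exogeneity and monotonicity, PN = (p₁ − p₀) / p₁.
PN = (0.12855 − 0.042541) / 0.12855 = 0.086004 / 0.12855 ≈ 0.6691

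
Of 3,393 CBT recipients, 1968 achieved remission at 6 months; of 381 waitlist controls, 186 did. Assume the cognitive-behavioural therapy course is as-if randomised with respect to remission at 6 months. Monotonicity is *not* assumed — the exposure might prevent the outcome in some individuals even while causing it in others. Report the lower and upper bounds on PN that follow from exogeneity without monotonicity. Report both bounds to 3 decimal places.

0.158 ≤ PN ≤ 0.882

p₁ = P(outcome | exposed) = 1968/3393 = 0.58002
p₀ = P(outcome | unexposed) = 186/381 = 0.48819
Under exogeneity alone the bounds on PN are max{0,(p₁−p₀)/p₁} ≤ PN ≤ min{1,(1−p₀)/p₁}.
  lower = (p₁ − p₀)/p₁ = 0.091829 / 0.58002 ≈ 0.1583
  upper = min{1, (1 − p₀)/p₁} = 0.51181 / 0.58002 ≈ 0.8824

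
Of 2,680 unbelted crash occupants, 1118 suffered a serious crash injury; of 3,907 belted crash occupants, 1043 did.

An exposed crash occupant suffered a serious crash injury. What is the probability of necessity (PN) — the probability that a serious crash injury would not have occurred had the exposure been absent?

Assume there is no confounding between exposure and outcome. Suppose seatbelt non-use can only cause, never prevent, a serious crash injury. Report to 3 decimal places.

PN ≈ 0.360

p₁ = P(outcome | exposed) = 1118/2680 = 0.41716
p₀ = P(outcome | unexposed) = 1043/3907 = 0.26696
Under exogeneity and monotonicity, PN = (p₁ − p₀) / p₁.
PN = (0.41716 − 0.26696) / 0.41716 = 0.15021 / 0.41716 ≈ 0.3601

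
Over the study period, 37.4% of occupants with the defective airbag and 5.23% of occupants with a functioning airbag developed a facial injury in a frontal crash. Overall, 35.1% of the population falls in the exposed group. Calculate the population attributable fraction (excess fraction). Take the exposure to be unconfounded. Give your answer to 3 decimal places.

PAF ≈ 0.683

p₁ = 0.374, p₀ = 0.0523.
Overall risk P(Y=1) = π·p₁ + (1−π)·p₀ = 0.351×0.374 + 0.649×0.0523 = 0.16522.
Under exogeneity, PAF = [P(Y=1) − p₀] / P(Y=1).
PAF = (0.16522 − 0.0523) / 0.16522 ≈ 0.6834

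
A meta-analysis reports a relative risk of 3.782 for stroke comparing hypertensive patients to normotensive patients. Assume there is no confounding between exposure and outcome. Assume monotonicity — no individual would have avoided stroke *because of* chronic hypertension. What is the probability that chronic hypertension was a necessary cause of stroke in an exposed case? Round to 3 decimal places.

Under exogeneity and monotonicity, PN = (RR − 1) / RR = 1 − 1/RR.
PN = (3.782 − 1) / 3.782 = 2.782 / 3.782 ≈ 0.7356

PN ≈ 0.736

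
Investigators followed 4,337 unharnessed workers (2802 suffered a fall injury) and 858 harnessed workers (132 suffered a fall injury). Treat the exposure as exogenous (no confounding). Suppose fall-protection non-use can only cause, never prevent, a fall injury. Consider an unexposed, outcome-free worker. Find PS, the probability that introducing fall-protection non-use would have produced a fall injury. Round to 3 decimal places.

PS ≈ 0.582

p₁ = P(outcome | exposed) = 2802/4337 = 0.64607
p₀ = P(outcome | unexposed) = 132/858 = 0.15385
Under exogeneity and monotonicity, PS = (p₁ − p₀) / (1 − p₀).
PS = (0.64607 − 0.15385) / (1 − 0.15385) = 0.49222 / 0.84615 ≈ 0.5817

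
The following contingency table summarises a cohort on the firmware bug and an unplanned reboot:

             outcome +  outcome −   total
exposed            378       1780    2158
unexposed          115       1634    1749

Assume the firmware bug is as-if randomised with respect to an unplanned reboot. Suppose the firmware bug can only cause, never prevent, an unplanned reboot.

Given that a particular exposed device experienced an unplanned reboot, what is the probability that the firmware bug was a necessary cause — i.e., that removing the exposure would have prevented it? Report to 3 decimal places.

PN ≈ 0.625

p₁ = P(outcome | exposed) = 378/2158 = 0.17516
p₀ = P(outcome | unexposed) = 115/1749 = 0.065752
Under exogeneity and monotonicity, PN = (p₁ − p₀) / p₁.
PN = (0.17516 − 0.065752) / 0.17516 = 0.10941 / 0.17516 ≈ 0.6246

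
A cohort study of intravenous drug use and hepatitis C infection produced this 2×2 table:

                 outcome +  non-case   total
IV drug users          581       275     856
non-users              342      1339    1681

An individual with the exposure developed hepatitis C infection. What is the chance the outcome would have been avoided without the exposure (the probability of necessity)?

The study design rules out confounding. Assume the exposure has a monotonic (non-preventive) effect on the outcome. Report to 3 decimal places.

PN ≈ 0.700

p₁ = P(outcome | exposed) = 581/856 = 0.67874
p₀ = P(outcome | unexposed) = 342/1681 = 0.20345
Under exogeneity and monotonicity, PN = (p₁ − p₀)/p₁.
PN = (0.67874 − 0.20345) / 0.67874 ≈ 0.7003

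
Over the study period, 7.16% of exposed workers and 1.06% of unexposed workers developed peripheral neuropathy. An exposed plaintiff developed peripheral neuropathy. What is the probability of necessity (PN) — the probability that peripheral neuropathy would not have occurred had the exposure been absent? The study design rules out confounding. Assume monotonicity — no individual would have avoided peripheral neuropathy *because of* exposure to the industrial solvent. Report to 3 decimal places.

PN ≈ 0.852

p₁ = 0.0716, p₀ = 0.0106.
Under exogeneity and monotonicity, PN = (p₁ − p₀) / p₁.
PN = (0.0716 − 0.0106) / 0.0716 = 0.061 / 0.0716 ≈ 0.8520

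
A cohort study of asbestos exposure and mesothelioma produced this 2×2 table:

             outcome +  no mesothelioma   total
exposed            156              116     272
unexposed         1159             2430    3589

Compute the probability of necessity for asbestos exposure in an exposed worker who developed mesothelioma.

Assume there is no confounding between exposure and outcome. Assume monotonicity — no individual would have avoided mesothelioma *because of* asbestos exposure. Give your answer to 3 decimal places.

p₁ = P(outcome | exposed) = 156/272 = 0.57353
p₀ = P(outcome | unexposed) = 1159/3589 = 0.32293
Under exogeneity and monotonicity, PN = (p₁ − p₀) / p₁.
PN = (0.57353 − 0.32293) / 0.57353 = 0.2506 / 0.57353 ≈ 0.4369

PN ≈ 0.437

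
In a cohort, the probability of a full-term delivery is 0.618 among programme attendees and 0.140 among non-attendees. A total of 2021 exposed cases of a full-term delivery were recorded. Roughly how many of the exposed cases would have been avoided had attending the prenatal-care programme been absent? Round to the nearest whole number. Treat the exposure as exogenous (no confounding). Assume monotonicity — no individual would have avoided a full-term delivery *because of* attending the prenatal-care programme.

about 1563 cases

Let p₁ = 0.618, p₀ = 0.14.
PN = (p₁ − p₀)/p₁ = (0.618 − 0.14) / 0.618 ≈ 0.77346.
Attributable cases ≈ PN × (exposed cases) = 0.77346 × 2021 ≈ 1563.17.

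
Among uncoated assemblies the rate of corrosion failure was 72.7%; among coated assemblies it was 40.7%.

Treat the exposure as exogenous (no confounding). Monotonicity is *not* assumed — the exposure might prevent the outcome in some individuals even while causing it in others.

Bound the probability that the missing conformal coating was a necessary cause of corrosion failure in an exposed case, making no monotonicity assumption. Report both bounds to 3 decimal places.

p₁ = 0.727, p₀ = 0.407.
Under exogeneity alone the bounds on PN are max{0,(p₁−p₀)/p₁} ≤ PN ≤ min{1,(1−p₀)/p₁}.
  lower = (p₁ − p₀)/p₁ = 0.32 / 0.727 ≈ 0.4402
  upper = min{1, (1 − p₀)/p₁} = 0.593 / 0.727 ≈ 0.8157

0.440 ≤ PN ≤ 0.816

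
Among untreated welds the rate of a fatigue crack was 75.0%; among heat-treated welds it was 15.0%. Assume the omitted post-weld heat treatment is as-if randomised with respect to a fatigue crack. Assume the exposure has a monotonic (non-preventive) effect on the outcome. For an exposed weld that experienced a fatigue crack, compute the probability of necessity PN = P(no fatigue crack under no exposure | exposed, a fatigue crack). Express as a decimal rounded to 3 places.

PN ≈ 0.800

p₁ = 0.75, p₀ = 0.15.
Under exogeneity and monotonicity, PN = (p₁ − p₀) / p₁.
PN = (0.75 − 0.15) / 0.75 = 0.6 / 0.75 ≈ 0.8000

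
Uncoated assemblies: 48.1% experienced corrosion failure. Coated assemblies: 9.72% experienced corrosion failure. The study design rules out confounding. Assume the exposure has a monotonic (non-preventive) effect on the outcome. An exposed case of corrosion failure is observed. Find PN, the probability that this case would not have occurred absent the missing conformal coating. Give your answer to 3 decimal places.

p₁ = 0.481, p₀ = 0.0972.
Under exogeneity and monotonicity, PN = (p₁ − p₀) / p₁.
PN = (0.481 − 0.0972) / 0.481 = 0.3838 / 0.481 ≈ 0.7979

PN ≈ 0.798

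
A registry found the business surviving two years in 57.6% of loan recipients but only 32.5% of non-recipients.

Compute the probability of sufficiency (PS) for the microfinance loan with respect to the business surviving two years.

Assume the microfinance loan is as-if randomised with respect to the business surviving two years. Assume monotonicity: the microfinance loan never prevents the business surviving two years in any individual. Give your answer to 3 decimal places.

p₁ = 0.576, p₀ = 0.325.
Under exogeneity and monotonicity, PS = (p₁ − p₀) / (1 − p₀).
PS = (0.576 − 0.325) / (1 − 0.325) = 0.251 / 0.675 ≈ 0.3719

PS ≈ 0.372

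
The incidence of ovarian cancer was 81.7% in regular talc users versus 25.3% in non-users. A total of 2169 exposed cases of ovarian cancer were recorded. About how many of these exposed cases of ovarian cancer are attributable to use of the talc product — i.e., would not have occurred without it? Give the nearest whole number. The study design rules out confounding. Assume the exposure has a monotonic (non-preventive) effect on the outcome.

about 1497 cases

p₁ = 0.817, p₀ = 0.253.
PN = (p₁ − p₀)/p₁ = (0.817 − 0.253) / 0.817 ≈ 0.69033.
Attributable cases ≈ PN × (exposed cases) = 0.69033 × 2169 ≈ 1497.33.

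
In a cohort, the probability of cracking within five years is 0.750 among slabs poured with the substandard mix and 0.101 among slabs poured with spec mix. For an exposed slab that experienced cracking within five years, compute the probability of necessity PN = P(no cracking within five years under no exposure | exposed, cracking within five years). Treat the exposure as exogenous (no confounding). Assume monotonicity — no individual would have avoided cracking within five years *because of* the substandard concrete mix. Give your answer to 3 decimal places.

PN ≈ 0.865

Let p₁ = 0.75, p₀ = 0.101.
Under exogeneity and monotonicity, PN = (p₁ − p₀) / p₁.
PN = (0.75 − 0.101) / 0.75 = 0.649 / 0.75 ≈ 0.8653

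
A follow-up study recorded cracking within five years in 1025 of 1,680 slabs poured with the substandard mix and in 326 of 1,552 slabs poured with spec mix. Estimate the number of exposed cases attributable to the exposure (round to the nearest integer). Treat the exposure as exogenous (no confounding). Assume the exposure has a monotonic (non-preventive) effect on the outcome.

about 672 cases

p₁ = P(outcome | exposed) = 1025/1680 = 0.61012
p₀ = P(outcome | unexposed) = 326/1552 = 0.21005
PN = (p₁ − p₀)/p₁ = (0.61012 − 0.21005) / 0.61012 ≈ 0.65572.
Attributable cases ≈ PN × (exposed cases) = 0.65572 × 1025 ≈ 672.11.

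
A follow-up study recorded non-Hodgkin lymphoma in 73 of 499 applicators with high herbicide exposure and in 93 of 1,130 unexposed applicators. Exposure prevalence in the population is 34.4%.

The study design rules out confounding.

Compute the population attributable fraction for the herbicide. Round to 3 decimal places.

PAF ≈ 0.211

p₁ = P(outcome | exposed) = 73/499 = 0.14629
p₀ = P(outcome | unexposed) = 93/1130 = 0.082301
Overall risk P(Y=1) = π·p₁ + (1−π)·p₀ = 0.344×0.14629 + 0.656×0.082301 = 0.10431.
Under exogeneity, PAF = [P(Y=1) − p₀] / P(Y=1).
PAF = (0.10431 − 0.082301) / 0.10431 ≈ 0.2110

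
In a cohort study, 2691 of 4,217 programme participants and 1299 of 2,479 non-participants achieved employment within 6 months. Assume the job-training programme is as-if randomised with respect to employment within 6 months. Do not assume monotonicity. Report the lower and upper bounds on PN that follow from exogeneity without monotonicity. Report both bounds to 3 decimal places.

p₁ = P(outcome | exposed) = 2691/4217 = 0.63813
p₀ = P(outcome | unexposed) = 1299/2479 = 0.524
Under exogeneity alone the bounds on PN are max{0,(p₁−p₀)/p₁} ≤ PN ≤ min{1,(1−p₀)/p₁}.
  lower = (p₁ − p₀)/p₁ = 0.11413 / 0.63813 ≈ 0.1788
  upper = min{1, (1 − p₀)/p₁} = 0.476 / 0.63813 ≈ 0.7459

0.179 ≤ PN ≤ 0.746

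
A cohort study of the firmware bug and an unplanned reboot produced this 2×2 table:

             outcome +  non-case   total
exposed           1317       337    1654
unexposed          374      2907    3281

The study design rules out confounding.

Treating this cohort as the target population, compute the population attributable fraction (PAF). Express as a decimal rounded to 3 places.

PAF ≈ 0.667

p₁ = P(outcome | exposed) = 1317/1654 = 0.79625
p₀ = P(outcome | unexposed) = 374/3281 = 0.11399
Exposure prevalence π = 1654/4935 = 0.33516; overall risk P(Y=1) = 0.34265.
Under exogeneity, PAF = [P(Y=1) − p₀]/P(Y=1).
PAF = (0.34265 − 0.11399) / 0.34265 ≈ 0.6673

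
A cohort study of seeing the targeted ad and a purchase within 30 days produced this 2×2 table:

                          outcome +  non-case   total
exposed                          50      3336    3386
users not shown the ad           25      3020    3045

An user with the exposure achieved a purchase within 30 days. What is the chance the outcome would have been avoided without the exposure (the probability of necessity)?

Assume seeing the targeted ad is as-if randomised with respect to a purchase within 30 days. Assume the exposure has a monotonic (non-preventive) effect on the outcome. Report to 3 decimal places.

p₁ = P(outcome | exposed) = 50/3386 = 0.014767
p₀ = P(outcome | unexposed) = 25/3045 = 0.0082102
Under exogeneity and monotonicity, PN = (p₁ − p₀)/p₁.
PN = (0.014767 − 0.0082102) / 0.014767 ≈ 0.4440

PN ≈ 0.444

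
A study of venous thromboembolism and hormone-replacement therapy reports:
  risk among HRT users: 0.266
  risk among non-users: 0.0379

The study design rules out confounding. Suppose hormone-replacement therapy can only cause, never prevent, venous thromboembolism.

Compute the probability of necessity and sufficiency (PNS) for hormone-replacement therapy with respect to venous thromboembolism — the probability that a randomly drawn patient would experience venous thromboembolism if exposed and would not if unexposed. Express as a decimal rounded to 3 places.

PNS ≈ 0.228

Let p₁ = 0.266, p₀ = 0.0379.
Under exogeneity and monotonicity, PNS = p₁ − p₀.
PNS = 0.266 − 0.0379 = 0.2281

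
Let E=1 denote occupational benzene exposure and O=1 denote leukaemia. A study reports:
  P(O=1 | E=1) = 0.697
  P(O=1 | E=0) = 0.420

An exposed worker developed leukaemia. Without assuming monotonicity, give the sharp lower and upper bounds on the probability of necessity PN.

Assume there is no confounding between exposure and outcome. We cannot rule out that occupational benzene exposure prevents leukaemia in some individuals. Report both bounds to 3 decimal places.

Let p₁ = 0.697, p₀ = 0.42.
Under exogeneity alone the bounds on PN are max{0,(p₁−p₀)/p₁} ≤ PN ≤ min{1,(1−p₀)/p₁}.
  lower = (p₁ − p₀)/p₁ = 0.277 / 0.697 ≈ 0.3974
  upper = min{1, (1 − p₀)/p₁} = 0.58 / 0.697 ≈ 0.8321

0.397 ≤ PN ≤ 0.832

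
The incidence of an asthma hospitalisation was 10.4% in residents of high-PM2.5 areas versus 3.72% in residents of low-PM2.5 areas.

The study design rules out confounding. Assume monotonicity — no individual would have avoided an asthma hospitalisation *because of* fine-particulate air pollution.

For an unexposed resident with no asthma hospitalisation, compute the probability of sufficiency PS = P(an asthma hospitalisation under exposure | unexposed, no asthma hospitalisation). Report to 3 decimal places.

PS ≈ 0.069

p₁ = 0.104, p₀ = 0.0372.
Under exogeneity and monotonicity, PS = (p₁ − p₀) / (1 − p₀).
PS = (0.104 − 0.0372) / (1 − 0.0372) = 0.0668 / 0.9628 ≈ 0.0694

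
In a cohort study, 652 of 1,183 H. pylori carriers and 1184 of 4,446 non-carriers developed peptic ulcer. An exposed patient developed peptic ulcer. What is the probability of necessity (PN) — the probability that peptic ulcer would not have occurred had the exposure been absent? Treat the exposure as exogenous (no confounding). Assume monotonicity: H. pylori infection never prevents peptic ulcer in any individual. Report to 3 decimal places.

PN ≈ 0.517

p₁ = P(outcome | exposed) = 652/1183 = 0.55114
p₀ = P(outcome | unexposed) = 1184/4446 = 0.26631
Under exogeneity and monotonicity, PN = (p₁ − p₀) / p₁.
PN = (0.55114 − 0.26631) / 0.55114 = 0.28483 / 0.55114 ≈ 0.5168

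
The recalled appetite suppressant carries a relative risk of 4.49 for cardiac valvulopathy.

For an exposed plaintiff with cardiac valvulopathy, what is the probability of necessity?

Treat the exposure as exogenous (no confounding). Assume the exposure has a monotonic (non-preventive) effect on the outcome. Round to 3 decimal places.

PN ≈ 0.777

Under exogeneity and monotonicity, PN = (RR − 1) / RR = 1 − 1/RR.
PN = (4.49 − 1) / 4.49 = 3.49 / 4.49 ≈ 0.7773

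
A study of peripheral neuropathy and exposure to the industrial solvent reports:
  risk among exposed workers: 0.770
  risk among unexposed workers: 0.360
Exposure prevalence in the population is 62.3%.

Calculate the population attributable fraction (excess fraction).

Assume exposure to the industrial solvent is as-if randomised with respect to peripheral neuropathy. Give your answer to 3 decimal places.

PAF ≈ 0.415

Let p₁ = 0.77, p₀ = 0.36.
Overall risk P(Y=1) = π·p₁ + (1−π)·p₀ = 0.623×0.77 + 0.377×0.36 = 0.61543.
Under exogeneity, PAF = [P(Y=1) − p₀] / P(Y=1).
PAF = (0.61543 − 0.36) / 0.61543 ≈ 0.4150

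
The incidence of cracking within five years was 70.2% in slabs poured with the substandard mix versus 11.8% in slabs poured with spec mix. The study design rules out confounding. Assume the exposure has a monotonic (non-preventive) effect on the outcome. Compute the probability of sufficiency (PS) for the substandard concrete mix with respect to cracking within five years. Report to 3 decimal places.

PS ≈ 0.662

p₁ = 0.702, p₀ = 0.118.
Under exogeneity and monotonicity, PS = (p₁ − p₀) / (1 − p₀).
PS = (0.702 − 0.118) / (1 − 0.118) = 0.584 / 0.882 ≈ 0.6621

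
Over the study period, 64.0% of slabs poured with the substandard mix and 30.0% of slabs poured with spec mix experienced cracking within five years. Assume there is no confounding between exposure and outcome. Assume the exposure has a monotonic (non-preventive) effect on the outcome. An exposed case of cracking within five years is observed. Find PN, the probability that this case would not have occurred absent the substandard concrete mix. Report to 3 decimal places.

PN ≈ 0.531

p₁ = 0.64, p₀ = 0.3.
Under exogeneity and monotonicity, PN = (p₁ − p₀) / p₁.
PN = (0.64 − 0.3) / 0.64 = 0.34 / 0.64 ≈ 0.5312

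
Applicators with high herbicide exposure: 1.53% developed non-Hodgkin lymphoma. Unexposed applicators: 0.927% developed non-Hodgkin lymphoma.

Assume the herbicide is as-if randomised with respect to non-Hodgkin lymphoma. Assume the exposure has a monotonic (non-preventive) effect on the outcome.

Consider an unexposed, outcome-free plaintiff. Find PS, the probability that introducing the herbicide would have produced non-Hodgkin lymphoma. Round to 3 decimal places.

PS ≈ 0.006

p₁ = 0.0153, p₀ = 0.00927.
Under exogeneity and monotonicity, PS = (p₁ − p₀) / (1 − p₀).
PS = (0.0153 − 0.00927) / (1 − 0.00927) = 0.00603 / 0.99073 ≈ 0.0061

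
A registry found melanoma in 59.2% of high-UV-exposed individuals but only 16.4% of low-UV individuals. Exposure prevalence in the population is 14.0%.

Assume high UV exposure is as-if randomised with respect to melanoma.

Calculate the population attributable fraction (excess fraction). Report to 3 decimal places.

p₁ = 0.592, p₀ = 0.164.
Overall risk P(Y=1) = π·p₁ + (1−π)·p₀ = 0.14×0.592 + 0.86×0.164 = 0.22392.
Under exogeneity, PAF = [P(Y=1) − p₀] / P(Y=1).
PAF = (0.22392 − 0.164) / 0.22392 ≈ 0.2676

PAF ≈ 0.268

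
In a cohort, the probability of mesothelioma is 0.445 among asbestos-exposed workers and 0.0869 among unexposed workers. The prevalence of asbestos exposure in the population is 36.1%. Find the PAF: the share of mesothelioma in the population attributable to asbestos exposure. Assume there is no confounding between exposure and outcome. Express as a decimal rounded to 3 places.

Let p₁ = 0.445, p₀ = 0.0869.
Overall risk P(Y=1) = π·p₁ + (1−π)·p₀ = 0.361×0.445 + 0.639×0.0869 = 0.21617.
Under exogeneity, PAF = [P(Y=1) − p₀] / P(Y=1).
PAF = (0.21617 − 0.0869) / 0.21617 ≈ 0.5980

PAF ≈ 0.598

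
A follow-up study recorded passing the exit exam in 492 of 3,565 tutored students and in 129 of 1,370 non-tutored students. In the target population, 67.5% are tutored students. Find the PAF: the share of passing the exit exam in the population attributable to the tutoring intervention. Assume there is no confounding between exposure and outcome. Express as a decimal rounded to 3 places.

p₁ = P(outcome | exposed) = 492/3565 = 0.13801
p₀ = P(outcome | unexposed) = 129/1370 = 0.094161
Overall risk P(Y=1) = π·p₁ + (1−π)·p₀ = 0.675×0.13801 + 0.325×0.094161 = 0.12376.
Under exogeneity, PAF = [P(Y=1) − p₀] / P(Y=1).
PAF = (0.12376 − 0.094161) / 0.12376 ≈ 0.2392

PAF ≈ 0.239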